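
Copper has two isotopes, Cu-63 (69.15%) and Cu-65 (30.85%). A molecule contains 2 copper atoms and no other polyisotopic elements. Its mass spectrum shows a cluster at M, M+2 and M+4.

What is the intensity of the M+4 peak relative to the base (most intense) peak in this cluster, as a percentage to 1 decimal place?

(0.6915 + 0.3085)^2 gives M 0.4782, M+2 0.4267, M+4 0.0952; the largest is M.
P(M) = C(2,0) × 0.6915^2 × 0.3085^0 = 1 × 0.47817225 × 1.0000 = 0.478172 (base)
P(M+4) = C(2,2) × 0.6915^0 × 0.3085^2 = 1 × 1.0000 × 0.09517225 = 0.095172
Relative intensity = 0.095172 / 0.478172 × 100 = 19.9

19.9%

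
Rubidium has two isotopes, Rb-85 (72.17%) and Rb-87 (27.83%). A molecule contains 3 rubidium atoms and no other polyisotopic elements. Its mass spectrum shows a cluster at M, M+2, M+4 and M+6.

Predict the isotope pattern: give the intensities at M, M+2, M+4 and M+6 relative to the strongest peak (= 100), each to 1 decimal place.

Each Rb atom is independently Rb-85 (p = 0.7217) or Rb-87 (q = 0.2783); the cluster is the binomial expansion (p + q)^3.
P(M) = 0.7217^3 = 0.375898
P(M+2) = 3 × 0.7217^2 × 0.2783^1 = 0.434858
P(M+4) = 3 × 0.7217^1 × 0.2783^2 = 0.167689
P(M+6) = 0.2783^3 = 0.021555
The M+2 peak is largest (0.434858); scaling to 100 gives 86.4 : 100.0 : 38.6 : 5.0.

86.4 : 100.0 : 38.6 : 5.0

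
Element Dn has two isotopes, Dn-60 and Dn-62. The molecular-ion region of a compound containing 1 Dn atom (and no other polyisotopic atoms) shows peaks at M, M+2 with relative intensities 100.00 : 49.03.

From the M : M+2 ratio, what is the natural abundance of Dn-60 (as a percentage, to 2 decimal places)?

Let p = fractional abundance of Dn-60. I(M+2)/I(M) = [C(1,1)·p^0·(1−p)] / p^1 = 1·(1−p)/p = 49.03/100.00 = 0.4903
(1−p)/p = 0.4903/1 = 0.4903  ⇒  p = 1/(1 + 0.4903) = 0.6710
Dn-60: 67.10%, Dn-62: 32.90%.

67.10%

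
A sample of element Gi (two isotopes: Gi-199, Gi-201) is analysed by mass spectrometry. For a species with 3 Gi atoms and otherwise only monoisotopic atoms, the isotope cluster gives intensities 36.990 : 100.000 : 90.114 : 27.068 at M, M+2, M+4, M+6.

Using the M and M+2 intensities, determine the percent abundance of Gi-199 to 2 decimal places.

52.60%

Let p = fractional abundance of Gi-199. I(M+2)/I(M) = [C(3,1)·p^2·(1−p)] / p^3 = 3·(1−p)/p = 100.000/36.990 = 2.7034
(1−p)/p = 2.7034/3 = 0.9011  ⇒  p = 1/(1 + 0.9011) = 0.5260
Gi-199: 52.60%, Gi-201: 47.40%.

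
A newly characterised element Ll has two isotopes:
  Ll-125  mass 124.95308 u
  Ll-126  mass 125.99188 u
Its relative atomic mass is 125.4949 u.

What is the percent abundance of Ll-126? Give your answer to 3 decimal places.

52.158%

Let x be the fractional abundance of Ll-125; then Ll-126 has abundance 1 − x.
124.95308·x + 125.99188·(1 − x) = 125.4949
(124.95308 − 125.99188)·x = 125.4949 − 125.99188
x = -0.49698 / -1.03880 = 0.47842 → 47.842% Ll-125, 52.158% Ll-126.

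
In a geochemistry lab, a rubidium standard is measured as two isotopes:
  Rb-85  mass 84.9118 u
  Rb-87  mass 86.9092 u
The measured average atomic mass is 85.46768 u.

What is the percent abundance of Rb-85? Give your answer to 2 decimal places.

72.17%

With x = fraction of Rb-85 (so Rb-87 is 1 − x):
84.9118·x + 86.9092·(1 − x) = 85.46768
(84.9118 − 86.9092)·x = 85.46768 − 86.9092
x = -1.44152 / -1.9974 = 0.72170 → 72.17% Rb-85, 27.83% Rb-87.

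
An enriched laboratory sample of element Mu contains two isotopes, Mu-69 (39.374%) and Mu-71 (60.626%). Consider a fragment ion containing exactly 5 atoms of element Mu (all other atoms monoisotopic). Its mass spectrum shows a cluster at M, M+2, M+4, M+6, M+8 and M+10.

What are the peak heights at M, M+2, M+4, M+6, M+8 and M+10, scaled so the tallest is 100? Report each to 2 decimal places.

Each Mu atom is independently Mu-69 (p = 0.39374) or Mu-71 (q = 0.60626); the cluster is the binomial expansion (p + q)^5.
P(M) = 0.39374^5 = 0.009463
P(M+2) = 5 × 0.39374^4 × 0.60626^1 = 0.072856
P(M+4) = 10 × 0.39374^3 × 0.60626^2 = 0.224361
P(M+6) = 10 × 0.39374^2 × 0.60626^3 = 0.345458
P(M+8) = 5 × 0.39374^1 × 0.60626^4 = 0.265959
P(M+10) = 0.60626^5 = 0.081902
The M+6 peak is largest (0.345458); scaling to 100 gives 2.74 : 21.09 : 64.95 : 100.00 : 76.99 : 23.71.

2.74 : 21.09 : 64.95 : 100.00 : 76.99 : 23.71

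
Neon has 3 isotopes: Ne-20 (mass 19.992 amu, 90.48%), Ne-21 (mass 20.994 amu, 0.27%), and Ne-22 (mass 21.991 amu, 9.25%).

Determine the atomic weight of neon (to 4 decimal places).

Average mass = Σ (abundance × isotope mass) = 0.9048 × 19.992 + 0.0027 × 20.994 + 0.0925 × 21.991
= 18.08876 + 0.05668 + 2.03417 = 20.17961 amu

20.1796 amu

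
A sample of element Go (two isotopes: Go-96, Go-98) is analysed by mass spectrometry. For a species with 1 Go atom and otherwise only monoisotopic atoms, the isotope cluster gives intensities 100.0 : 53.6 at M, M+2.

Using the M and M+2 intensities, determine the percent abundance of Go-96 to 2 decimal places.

65.10%

Write p for the Go-96 fraction. I(M+2)/I(M) = [C(1,1)·p^0·(1−p)] / p^1 = 1·(1−p)/p = 53.6/100.0 = 0.5360
(1−p)/p = 0.5360/1 = 0.5360  ⇒  p = 1/(1 + 0.5360) = 0.6510
Go-96: 65.10%, Go-98: 34.90%.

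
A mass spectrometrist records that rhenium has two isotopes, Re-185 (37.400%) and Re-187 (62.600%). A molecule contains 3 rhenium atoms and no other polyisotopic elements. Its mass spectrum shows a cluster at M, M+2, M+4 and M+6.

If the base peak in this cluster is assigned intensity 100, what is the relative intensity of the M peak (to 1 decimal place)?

Binomial terms of (0.37400 + 0.62600)^3: M 0.0523, M+2 0.2627, M+4 0.4397, M+6 0.2453 → M+4 is the base peak.
P(M+4) = C(3,2) × 0.37400^1 × 0.62600^2 = 3 × 0.3740 × 0.391876 = 0.439685 (base)
P(M) = C(3,0) × 0.37400^3 × 0.62600^0 = 1 × 0.05231362 × 1.0000 = 0.052314
Relative intensity = 0.052314 / 0.439685 × 100 = 11.9

11.9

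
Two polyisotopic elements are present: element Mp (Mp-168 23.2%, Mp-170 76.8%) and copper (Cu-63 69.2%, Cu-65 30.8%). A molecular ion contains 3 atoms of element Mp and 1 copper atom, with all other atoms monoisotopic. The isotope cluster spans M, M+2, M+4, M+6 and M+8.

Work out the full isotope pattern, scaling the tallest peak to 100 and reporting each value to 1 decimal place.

2.0 : 20.4 : 73.3 : 100.0 : 31.7

Element Mp pattern (n=3): 0.01248717 : 0.1240105 : 0.4105175 : 0.45298483
Copper pattern (n=1): 0.6920 : 0.3080
Convolve the two distributions (both contribute in 2-u steps):
  M: 0.01248717×0.6920 = 0.008641
  M+2: 0.01248717×0.3080 + 0.1240105×0.6920 = 0.089661
  M+4: 0.1240105×0.3080 + 0.4105175×0.6920 = 0.322273
  M+6: 0.4105175×0.3080 + 0.45298483×0.6920 = 0.439905
  M+8: 0.45298483×0.3080 = 0.139519
Scale to base peak (0.439905) = 100: 2.0 : 20.4 : 73.3 : 100.0 : 31.7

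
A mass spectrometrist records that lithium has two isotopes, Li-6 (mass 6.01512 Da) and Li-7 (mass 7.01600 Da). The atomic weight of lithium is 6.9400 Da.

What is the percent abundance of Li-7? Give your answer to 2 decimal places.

92.41%

With x = fraction of Li-6 (so Li-7 is 1 − x):
6.01512·x + 7.01600·(1 − x) = 6.9400
(6.01512 − 7.01600)·x = 6.9400 − 7.01600
x = -0.07600 / -1.00088 = 0.07593 → 7.59% Li-6, 92.41% Li-7.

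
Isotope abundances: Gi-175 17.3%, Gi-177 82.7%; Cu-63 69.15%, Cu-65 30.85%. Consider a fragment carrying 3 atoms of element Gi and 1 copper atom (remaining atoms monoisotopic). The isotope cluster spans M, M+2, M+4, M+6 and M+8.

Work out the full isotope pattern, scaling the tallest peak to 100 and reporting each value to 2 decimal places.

Element Gi pattern (n=3): 0.00517772 : 0.07425385 : 0.35495915 : 0.56560928
Copper pattern (n=1): 0.6915 : 0.3085
Convolve the two distributions (both contribute in 2-u steps):
  M: 0.00517772×0.6915 = 0.003580
  M+2: 0.00517772×0.3085 + 0.07425385×0.6915 = 0.052944
  M+4: 0.07425385×0.3085 + 0.35495915×0.6915 = 0.268362
  M+6: 0.35495915×0.3085 + 0.56560928×0.6915 = 0.500624
  M+8: 0.56560928×0.3085 = 0.174490
Scale to base peak (0.500624) = 100: 0.72 : 10.58 : 53.61 : 100.00 : 34.85

0.72 : 10.58 : 53.61 : 100.00 : 34.85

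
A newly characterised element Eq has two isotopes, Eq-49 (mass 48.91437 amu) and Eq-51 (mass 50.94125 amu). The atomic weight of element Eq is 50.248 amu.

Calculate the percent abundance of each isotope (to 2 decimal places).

With x = fraction of Eq-49 (so Eq-51 is 1 − x):
48.91437·x + 50.94125·(1 − x) = 50.248
(48.91437 − 50.94125)·x = 50.248 − 50.94125
x = -0.69325 / -2.02688 = 0.34203 → 34.20% Eq-49, 65.80% Eq-51.

Eq-49: 34.20%, Eq-51: 65.80%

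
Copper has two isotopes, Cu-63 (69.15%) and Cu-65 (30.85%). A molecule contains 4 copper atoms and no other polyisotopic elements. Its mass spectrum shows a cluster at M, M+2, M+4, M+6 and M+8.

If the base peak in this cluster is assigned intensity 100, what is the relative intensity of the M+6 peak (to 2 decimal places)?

Term probabilities: M 0.2286, M+2 0.4080, M+4 0.2731, M+6 0.0812, M+8 0.0091. Base peak = M+2.
P(M+2) = C(4,1) × 0.6915^3 × 0.3085^1 = 4 × 0.33065611 × 0.3085 = 0.408030 (base)
P(M+6) = C(4,3) × 0.6915^1 × 0.3085^3 = 4 × 0.6915 × 0.02936064 = 0.081212
Relative intensity = 0.081212 / 0.408030 × 100 = 19.90

19.90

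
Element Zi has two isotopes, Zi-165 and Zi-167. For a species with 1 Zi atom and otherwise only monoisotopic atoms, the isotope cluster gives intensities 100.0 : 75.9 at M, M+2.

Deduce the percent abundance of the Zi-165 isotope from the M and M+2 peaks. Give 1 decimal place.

56.9%

Write p for the Zi-165 fraction. I(M+2)/I(M) = [C(1,1)·p^0·(1−p)] / p^1 = 1·(1−p)/p = 75.9/100.0 = 0.7590
(1−p)/p = 0.7590/1 = 0.7590  ⇒  p = 1/(1 + 0.7590) = 0.5685
Zi-165: 56.9%, Zi-167: 43.1%.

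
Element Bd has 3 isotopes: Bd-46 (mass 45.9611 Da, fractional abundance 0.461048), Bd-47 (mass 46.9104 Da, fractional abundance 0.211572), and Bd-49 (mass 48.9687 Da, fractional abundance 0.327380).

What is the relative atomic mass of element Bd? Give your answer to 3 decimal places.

47.147 Da

Weight each isotope mass by its fractional abundance: 0.461048 × 45.9611 + 0.211572 × 46.9104 + 0.327380 × 48.9687
= 21.19027 + 9.92493 + 16.03137 = 47.14657 Da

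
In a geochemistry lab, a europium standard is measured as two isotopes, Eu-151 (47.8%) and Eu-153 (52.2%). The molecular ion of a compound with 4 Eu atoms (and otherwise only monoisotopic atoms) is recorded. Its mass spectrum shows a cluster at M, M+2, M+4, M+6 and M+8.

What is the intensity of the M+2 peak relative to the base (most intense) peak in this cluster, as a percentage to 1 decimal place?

61.0%

(0.478 + 0.522)^4 gives M 0.0522, M+2 0.2280, M+4 0.3735, M+6 0.2720, M+8 0.0742; the largest is M+4.
P(M+4) = C(4,2) × 0.478^2 × 0.522^2 = 6 × 0.228484 × 0.272484 = 0.373549 (base)
P(M+2) = C(4,1) × 0.478^3 × 0.522^1 = 4 × 0.10921535 × 0.5220 = 0.228042
Relative intensity = 0.228042 / 0.373549 × 100 = 61.0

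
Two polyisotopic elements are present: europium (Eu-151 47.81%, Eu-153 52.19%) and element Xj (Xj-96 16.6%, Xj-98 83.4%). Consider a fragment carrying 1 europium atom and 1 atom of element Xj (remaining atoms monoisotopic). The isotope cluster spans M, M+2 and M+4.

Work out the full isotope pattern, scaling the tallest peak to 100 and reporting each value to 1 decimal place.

16.4 : 100.0 : 89.7

Europium pattern (n=1): 0.4781 : 0.5219
Element Xj pattern (n=1): 0.1660 : 0.8340
Convolve the two distributions (both contribute in 2-u steps):
  M: 0.4781×0.1660 = 0.079365
  M+2: 0.4781×0.8340 + 0.5219×0.1660 = 0.485371
  M+4: 0.5219×0.8340 = 0.435265
Scale to base peak (0.485371) = 100: 16.4 : 100.0 : 89.7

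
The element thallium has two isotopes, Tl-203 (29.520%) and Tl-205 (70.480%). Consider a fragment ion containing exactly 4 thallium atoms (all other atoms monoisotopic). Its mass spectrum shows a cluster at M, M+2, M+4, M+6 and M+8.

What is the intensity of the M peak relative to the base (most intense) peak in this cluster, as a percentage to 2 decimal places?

1.84%

Binomial terms of (0.29520 + 0.70480)^4: M 0.0076, M+2 0.0725, M+4 0.2597, M+6 0.4134, M+8 0.2468 → M+6 is the base peak.
P(M+6) = C(4,3) × 0.29520^1 × 0.70480^3 = 4 × 0.2952 × 0.35010449 = 0.413403 (base)
P(M) = C(4,0) × 0.29520^4 × 0.70480^0 = 1 × 0.00759391 × 1.0000 = 0.007594
Relative intensity = 0.007594 / 0.413403 × 100 = 1.84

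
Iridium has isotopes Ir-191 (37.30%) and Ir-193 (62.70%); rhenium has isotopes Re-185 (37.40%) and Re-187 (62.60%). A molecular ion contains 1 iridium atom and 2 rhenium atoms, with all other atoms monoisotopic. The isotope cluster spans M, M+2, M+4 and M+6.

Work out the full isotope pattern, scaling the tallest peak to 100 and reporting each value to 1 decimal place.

11.9 : 59.7 : 100.0 : 55.9

Iridium pattern (n=1): 0.3730 : 0.6270
Rhenium pattern (n=2): 0.139876 : 0.468248 : 0.391876
Convolve the two distributions (both contribute in 2-u steps):
  M: 0.3730×0.139876 = 0.052174
  M+2: 0.3730×0.468248 + 0.6270×0.139876 = 0.262359
  M+4: 0.3730×0.391876 + 0.6270×0.468248 = 0.439761
  M+6: 0.6270×0.391876 = 0.245706
Scale to base peak (0.439761) = 100: 11.9 : 59.7 : 100.0 : 55.9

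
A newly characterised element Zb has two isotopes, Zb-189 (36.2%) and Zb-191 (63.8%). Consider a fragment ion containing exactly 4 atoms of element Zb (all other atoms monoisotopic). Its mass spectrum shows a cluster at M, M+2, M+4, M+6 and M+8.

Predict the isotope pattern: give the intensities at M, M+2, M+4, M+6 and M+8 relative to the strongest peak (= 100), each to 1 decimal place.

Expanding (0.362 + 0.638)^4:
P(M) = 0.362^4 = 0.017173
P(M+2) = 4 × 0.362^3 × 0.638^1 = 0.121062
P(M+4) = 6 × 0.362^2 × 0.638^2 = 0.320044
P(M+6) = 4 × 0.362^1 × 0.638^3 = 0.376037
P(M+8) = 0.638^4 = 0.165685
The M+6 peak is largest (0.376037); scaling to 100 gives 4.6 : 32.2 : 85.1 : 100.0 : 44.1.

4.6 : 32.2 : 85.1 : 100.0 : 44.1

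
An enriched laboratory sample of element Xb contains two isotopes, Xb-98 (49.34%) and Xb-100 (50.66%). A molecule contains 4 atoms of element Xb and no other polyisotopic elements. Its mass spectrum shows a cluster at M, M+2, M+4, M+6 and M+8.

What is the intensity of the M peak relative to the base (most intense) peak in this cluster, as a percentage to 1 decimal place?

15.8%

Term probabilities: M 0.0593, M+2 0.2434, M+4 0.3749, M+6 0.2566, M+8 0.0659. Base peak = M+4.
P(M+4) = C(4,2) × 0.4934^2 × 0.5066^2 = 6 × 0.24344356 × 0.25664356 = 0.374869 (base)
P(M) = C(4,0) × 0.4934^4 × 0.5066^0 = 1 × 0.05926477 × 1.0000 = 0.059265
Relative intensity = 0.059265 / 0.374869 × 100 = 15.8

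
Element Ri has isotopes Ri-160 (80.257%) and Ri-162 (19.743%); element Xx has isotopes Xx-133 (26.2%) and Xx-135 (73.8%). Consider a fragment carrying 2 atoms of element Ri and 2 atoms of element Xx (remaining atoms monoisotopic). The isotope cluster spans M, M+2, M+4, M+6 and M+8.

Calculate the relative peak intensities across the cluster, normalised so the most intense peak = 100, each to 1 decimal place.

Element Ri pattern (n=2): 0.6441186 : 0.31690279 : 0.0389786
Element Xx pattern (n=2): 0.068644 : 0.386712 : 0.544644
Convolve the two distributions (both contribute in 2-u steps):
  M: 0.6441186×0.068644 = 0.044215
  M+2: 0.6441186×0.386712 + 0.31690279×0.068644 = 0.270842
  M+4: 0.6441186×0.544644 + 0.31690279×0.386712 + 0.0389786×0.068644 = 0.476041
  M+6: 0.31690279×0.544644 + 0.0389786×0.386712 = 0.187673
  M+8: 0.0389786×0.544644 = 0.021229
Scale to base peak (0.476041) = 100: 9.3 : 56.9 : 100.0 : 39.4 : 4.5

9.3 : 56.9 : 100.0 : 39.4 : 4.5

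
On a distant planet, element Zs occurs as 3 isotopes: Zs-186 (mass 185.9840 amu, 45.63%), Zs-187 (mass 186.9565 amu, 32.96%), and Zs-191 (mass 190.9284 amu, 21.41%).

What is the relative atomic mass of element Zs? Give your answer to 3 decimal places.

Weight each isotope mass by its fractional abundance: 0.4563 × 185.9840 + 0.3296 × 186.9565 + 0.2141 × 190.9284
= 84.86450 + 61.62086 + 40.87777 = 187.36313 amu

187.363 amu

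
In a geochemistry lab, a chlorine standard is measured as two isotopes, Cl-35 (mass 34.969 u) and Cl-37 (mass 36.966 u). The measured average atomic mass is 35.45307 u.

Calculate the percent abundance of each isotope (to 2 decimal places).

Cl-35: 75.76%, Cl-37: 24.24%

With x = fraction of Cl-35 (so Cl-37 is 1 − x):
34.969·x + 36.966·(1 − x) = 35.45307
(34.969 − 36.966)·x = 35.45307 − 36.966
x = -1.51293 / -1.997 = 0.75760 → 75.76% Cl-35, 24.24% Cl-37.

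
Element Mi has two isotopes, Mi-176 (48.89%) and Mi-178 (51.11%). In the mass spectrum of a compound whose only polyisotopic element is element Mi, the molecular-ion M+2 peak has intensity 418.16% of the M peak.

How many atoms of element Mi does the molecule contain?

With n Mi atoms, P(M+2)/P(M) = C(n,1)·p^(n−1)q / p^n = n·q/p = n · 0.5111/0.4889.
n = 4.1816 × 0.4889/0.5111 = 4.00 ≈ 4

4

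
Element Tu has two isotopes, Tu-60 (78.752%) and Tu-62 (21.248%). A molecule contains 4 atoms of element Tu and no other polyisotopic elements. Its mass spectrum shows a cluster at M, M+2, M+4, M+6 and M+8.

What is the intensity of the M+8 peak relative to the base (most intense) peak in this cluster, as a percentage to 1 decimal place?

Term probabilities: M 0.3846, M+2 0.4151, M+4 0.1680, M+6 0.0302, M+8 0.0020. Base peak = M+2.
P(M+2) = C(4,1) × 0.78752^3 × 0.21248^1 = 4 × 0.48841026 × 0.21248 = 0.415110 (base)
P(M+8) = C(4,4) × 0.78752^0 × 0.21248^4 = 1 × 1.0000 × 0.00203832 = 0.002038
Relative intensity = 0.002038 / 0.415110 × 100 = 0.5

0.5%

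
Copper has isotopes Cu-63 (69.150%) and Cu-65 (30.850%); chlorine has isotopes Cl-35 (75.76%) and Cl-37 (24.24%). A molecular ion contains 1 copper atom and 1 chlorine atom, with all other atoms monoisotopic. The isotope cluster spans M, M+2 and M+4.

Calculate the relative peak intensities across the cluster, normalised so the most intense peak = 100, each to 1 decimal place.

100.0 : 76.6 : 14.3

Copper pattern (n=1): 0.6915 : 0.3085
Chlorine pattern (n=1): 0.7576 : 0.2424
Convolve the two distributions (both contribute in 2-u steps):
  M: 0.6915×0.7576 = 0.523880
  M+2: 0.6915×0.2424 + 0.3085×0.7576 = 0.401339
  M+4: 0.3085×0.2424 = 0.074780
Scale to base peak (0.523880) = 100: 100.0 : 76.6 : 14.3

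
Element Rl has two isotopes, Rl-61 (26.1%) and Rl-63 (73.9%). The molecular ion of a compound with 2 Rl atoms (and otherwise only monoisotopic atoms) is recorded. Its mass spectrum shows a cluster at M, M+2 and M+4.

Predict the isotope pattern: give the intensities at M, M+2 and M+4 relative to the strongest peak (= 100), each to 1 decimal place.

The 2 Rl atoms are independent, so intensities follow the terms of (0.261 + 0.739)^2.
P(M) = 0.261^2 = 0.068121
P(M+2) = 2 × 0.261^1 × 0.739^1 = 0.385758
P(M+4) = 0.739^2 = 0.546121
The M+4 peak is largest (0.546121); scaling to 100 gives 12.5 : 70.6 : 100.0.

12.5 : 70.6 : 100.0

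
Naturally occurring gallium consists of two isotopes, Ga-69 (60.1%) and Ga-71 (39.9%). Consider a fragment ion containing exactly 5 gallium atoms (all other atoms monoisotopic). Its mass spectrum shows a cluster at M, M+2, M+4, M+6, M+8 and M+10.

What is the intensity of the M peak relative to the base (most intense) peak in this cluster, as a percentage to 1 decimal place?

Binomial terms of (0.601 + 0.399)^5: M 0.0784, M+2 0.2603, M+4 0.3456, M+6 0.2294, M+8 0.0762, M+10 0.0101 → M+4 is the base peak.
P(M+4) = C(5,2) × 0.601^3 × 0.399^2 = 10 × 0.2170818 × 0.159201 = 0.345596 (base)
P(M) = C(5,0) × 0.601^5 × 0.399^0 = 1 × 0.07841016 × 1.0000 = 0.078410
Relative intensity = 0.078410 / 0.345596 × 100 = 22.7

22.7%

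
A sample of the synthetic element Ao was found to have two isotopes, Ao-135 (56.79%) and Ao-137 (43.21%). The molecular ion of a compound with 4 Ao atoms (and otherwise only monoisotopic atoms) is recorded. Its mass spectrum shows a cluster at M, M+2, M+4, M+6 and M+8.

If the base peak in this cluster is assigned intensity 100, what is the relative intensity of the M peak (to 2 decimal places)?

(0.5679 + 0.4321)^4 gives M 0.1040, M+2 0.3166, M+4 0.3613, M+6 0.1833, M+8 0.0349; the largest is M+4.
P(M+4) = C(4,2) × 0.5679^2 × 0.4321^2 = 6 × 0.32251041 × 0.18671041 = 0.361296 (base)
P(M) = C(4,0) × 0.5679^4 × 0.4321^0 = 1 × 0.10401296 × 1.0000 = 0.104013
Relative intensity = 0.104013 / 0.361296 × 100 = 28.79

28.79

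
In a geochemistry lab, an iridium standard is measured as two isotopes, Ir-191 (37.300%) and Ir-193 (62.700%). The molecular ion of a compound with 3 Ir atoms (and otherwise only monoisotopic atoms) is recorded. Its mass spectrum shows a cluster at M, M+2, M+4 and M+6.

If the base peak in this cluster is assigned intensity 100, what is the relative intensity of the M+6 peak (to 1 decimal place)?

56.0

(0.37300 + 0.62700)^3 gives M 0.0519, M+2 0.2617, M+4 0.4399, M+6 0.2465; the largest is M+4.
P(M+4) = C(3,2) × 0.37300^1 × 0.62700^2 = 3 × 0.3730 × 0.393129 = 0.439911 (base)
P(M+6) = C(3,3) × 0.37300^0 × 0.62700^3 = 1 × 1.0000 × 0.24649188 = 0.246492
Relative intensity = 0.246492 / 0.439911 × 100 = 56.0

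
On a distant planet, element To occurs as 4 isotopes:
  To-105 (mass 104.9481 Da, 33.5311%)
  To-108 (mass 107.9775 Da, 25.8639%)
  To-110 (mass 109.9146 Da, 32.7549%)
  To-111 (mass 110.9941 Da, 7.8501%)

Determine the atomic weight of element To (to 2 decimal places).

The abundance-weighted mean is 0.335311 × 104.9481 + 0.258639 × 107.9775 + 0.327549 × 109.9146 + 0.078501 × 110.9941
= 35.19025 + 27.92719 + 36.00242 + 8.71315 = 107.83301 Da

107.83 Da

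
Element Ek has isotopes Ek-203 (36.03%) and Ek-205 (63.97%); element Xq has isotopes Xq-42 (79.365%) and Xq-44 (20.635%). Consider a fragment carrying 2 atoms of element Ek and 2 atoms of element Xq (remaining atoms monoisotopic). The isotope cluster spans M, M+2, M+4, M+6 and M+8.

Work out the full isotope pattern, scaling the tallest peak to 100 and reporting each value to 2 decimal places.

19.74 : 80.35 : 100.00 : 37.09 : 4.21

Element Ek pattern (n=2): 0.12981609 : 0.46096782 : 0.40921609
Element Xq pattern (n=2): 0.62988032 : 0.32753936 : 0.04258032
Convolve the two distributions (both contribute in 2-u steps):
  M: 0.12981609×0.62988032 = 0.081769
  M+2: 0.12981609×0.32753936 + 0.46096782×0.62988032 = 0.332874
  M+4: 0.12981609×0.04258032 + 0.46096782×0.32753936 + 0.40921609×0.62988032 = 0.414270
  M+6: 0.46096782×0.04258032 + 0.40921609×0.32753936 = 0.153663
  M+8: 0.40921609×0.04258032 = 0.017425
Scale to base peak (0.414270) = 100: 19.74 : 80.35 : 100.00 : 37.09 : 4.21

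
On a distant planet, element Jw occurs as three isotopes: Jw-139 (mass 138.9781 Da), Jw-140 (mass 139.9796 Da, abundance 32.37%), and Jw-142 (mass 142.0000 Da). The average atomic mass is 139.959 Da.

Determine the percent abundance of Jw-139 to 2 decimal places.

45.90%

The remaining 67.63% is split between Jw-139 (fraction x) and Jw-142 (fraction 0.6763 − x).
Substituting: 138.9781x + 142.0000(0.6763 − x) = 94.64760348
(138.9781 − 142.0000)x = -1.38699652  ⇒  x = 0.45898, y = 0.21732
Jw-139: 45.90%, Jw-142: 21.73%.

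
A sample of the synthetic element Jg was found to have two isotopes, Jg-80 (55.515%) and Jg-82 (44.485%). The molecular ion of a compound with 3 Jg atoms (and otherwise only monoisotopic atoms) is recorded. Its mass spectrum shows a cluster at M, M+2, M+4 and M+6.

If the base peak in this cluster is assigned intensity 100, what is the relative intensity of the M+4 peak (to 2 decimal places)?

80.13

Binomial terms of (0.55515 + 0.44485)^3: M 0.1711, M+2 0.4113, M+4 0.3296, M+6 0.0880 → M+2 is the base peak.
P(M+2) = C(3,1) × 0.55515^2 × 0.44485^1 = 3 × 0.30819152 × 0.44485 = 0.411297 (base)
P(M+4) = C(3,2) × 0.55515^1 × 0.44485^2 = 3 × 0.55515 × 0.19789152 = 0.329578
Relative intensity = 0.329578 / 0.411297 × 100 = 80.13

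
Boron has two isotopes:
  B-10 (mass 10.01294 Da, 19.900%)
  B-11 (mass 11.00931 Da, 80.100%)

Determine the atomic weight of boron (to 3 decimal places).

10.811 Da

Weight each isotope mass by its fractional abundance: 0.19900 × 10.01294 + 0.80100 × 11.00931
= 1.992575 + 8.818457 = 10.811032 Da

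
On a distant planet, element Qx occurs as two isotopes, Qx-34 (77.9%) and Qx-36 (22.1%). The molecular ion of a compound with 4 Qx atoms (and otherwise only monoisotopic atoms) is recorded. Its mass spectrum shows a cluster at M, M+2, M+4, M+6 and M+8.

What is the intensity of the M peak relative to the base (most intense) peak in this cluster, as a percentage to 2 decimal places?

88.12%

Binomial terms of (0.779 + 0.221)^4: M 0.3683, M+2 0.4179, M+4 0.1778, M+6 0.0336, M+8 0.0024 → M+2 is the base peak.
P(M+2) = C(4,1) × 0.779^3 × 0.221^1 = 4 × 0.47272914 × 0.2210 = 0.417893 (base)
P(M) = C(4,0) × 0.779^4 × 0.221^0 = 1 × 0.368256 × 1.0000 = 0.368256
Relative intensity = 0.368256 / 0.417893 × 100 = 88.12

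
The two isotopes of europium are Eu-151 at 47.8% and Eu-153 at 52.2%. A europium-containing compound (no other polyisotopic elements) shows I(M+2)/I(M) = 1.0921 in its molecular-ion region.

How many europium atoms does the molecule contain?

1

For n independent Eu atoms, I(M+2)/I(M) = n · (abundance Eu-153) / (abundance Eu-151) = n · 0.522/0.478.
n = 1.0921 × 0.478/0.522 = 1.00 ≈ 1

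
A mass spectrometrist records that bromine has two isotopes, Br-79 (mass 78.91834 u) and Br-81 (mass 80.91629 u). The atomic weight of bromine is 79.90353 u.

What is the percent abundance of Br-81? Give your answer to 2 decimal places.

Writing the weighted mean with unknown fraction x of Br-79:
78.91834·x + 80.91629·(1 − x) = 79.90353
(78.91834 − 80.91629)·x = 79.90353 − 80.91629
x = -1.01276 / -1.99795 = 0.50690 → 50.69% Br-79, 49.31% Br-81.

49.31%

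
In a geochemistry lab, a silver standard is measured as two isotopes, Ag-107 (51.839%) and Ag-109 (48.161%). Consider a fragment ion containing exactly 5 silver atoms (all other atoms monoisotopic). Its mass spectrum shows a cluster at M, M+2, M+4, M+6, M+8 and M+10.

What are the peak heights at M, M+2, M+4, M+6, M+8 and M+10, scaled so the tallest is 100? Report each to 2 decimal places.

11.59 : 53.82 : 100.00 : 92.90 : 43.16 : 8.02

Each Ag atom is independently Ag-107 (p = 0.51839) or Ag-109 (q = 0.48161); the cluster is the binomial expansion (p + q)^5.
P(M) = 0.51839^5 = 0.037435
P(M+2) = 5 × 0.51839^4 × 0.48161^1 = 0.173897
P(M+4) = 10 × 0.51839^3 × 0.48161^2 = 0.323118
P(M+6) = 10 × 0.51839^2 × 0.48161^3 = 0.300192
P(M+8) = 5 × 0.51839^1 × 0.48161^4 = 0.139447
P(M+10) = 0.48161^5 = 0.025911
The M+4 peak is largest (0.323118); scaling to 100 gives 11.59 : 53.82 : 100.00 : 92.90 : 43.16 : 8.02.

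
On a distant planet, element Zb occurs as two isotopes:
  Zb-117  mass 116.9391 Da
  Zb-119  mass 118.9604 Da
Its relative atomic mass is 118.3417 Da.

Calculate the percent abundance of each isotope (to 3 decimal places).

Zb-117: 30.609%, Zb-119: 69.391%

With x = fraction of Zb-117 (so Zb-119 is 1 − x):
116.9391·x + 118.9604·(1 − x) = 118.3417
(116.9391 − 118.9604)·x = 118.3417 − 118.9604
x = -0.6187 / -2.0213 = 0.30609 → 30.609% Zb-117, 69.391% Zb-119.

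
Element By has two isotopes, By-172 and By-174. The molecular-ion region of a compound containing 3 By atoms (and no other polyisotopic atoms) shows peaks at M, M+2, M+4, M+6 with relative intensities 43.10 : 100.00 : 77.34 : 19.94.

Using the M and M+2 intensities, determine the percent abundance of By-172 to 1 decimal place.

If p is the fraction of By that is By-172, then I(M+2)/I(M) = [C(3,1)·p^2·(1−p)] / p^3 = 3·(1−p)/p = 100.00/43.10 = 2.3202
(1−p)/p = 2.3202/3 = 0.7734  ⇒  p = 1/(1 + 0.7734) = 0.5639
By-172: 56.4%, By-174: 43.6%.

56.4%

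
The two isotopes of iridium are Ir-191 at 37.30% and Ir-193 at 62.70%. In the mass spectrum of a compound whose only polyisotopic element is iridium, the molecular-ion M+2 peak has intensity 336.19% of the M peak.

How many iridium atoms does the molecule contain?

2

With n Ir atoms, P(M+2)/P(M) = C(n,1)·p^(n−1)q / p^n = n·q/p = n · 0.6270/0.3730.
n = 3.3619 × 0.3730/0.6270 = 2.00 ≈ 2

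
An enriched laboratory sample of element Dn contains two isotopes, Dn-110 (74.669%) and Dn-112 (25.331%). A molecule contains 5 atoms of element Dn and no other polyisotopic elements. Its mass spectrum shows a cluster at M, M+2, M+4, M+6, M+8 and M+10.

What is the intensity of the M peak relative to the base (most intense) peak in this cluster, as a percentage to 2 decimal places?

Term probabilities: M 0.2321, M+2 0.3937, M+4 0.2671, M+6 0.0906, M+8 0.0154, M+10 0.0010. Base peak = M+2.
P(M+2) = C(5,1) × 0.74669^4 × 0.25331^1 = 5 × 0.31085749 × 0.25331 = 0.393717 (base)
P(M) = C(5,0) × 0.74669^5 × 0.25331^0 = 1 × 0.23211418 × 1.0000 = 0.232114
Relative intensity = 0.232114 / 0.393717 × 100 = 58.95

58.95%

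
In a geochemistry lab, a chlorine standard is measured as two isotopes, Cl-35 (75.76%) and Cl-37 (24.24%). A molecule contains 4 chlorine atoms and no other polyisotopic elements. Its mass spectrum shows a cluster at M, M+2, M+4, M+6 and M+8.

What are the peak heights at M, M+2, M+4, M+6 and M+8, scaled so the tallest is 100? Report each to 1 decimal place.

78.1 : 100.0 : 48.0 : 10.2 : 0.8

Expanding (0.7576 + 0.2424)^4:
P(M) = 0.7576^4 = 0.329428
P(M+2) = 4 × 0.7576^3 × 0.2424^1 = 0.421612
P(M+4) = 6 × 0.7576^2 × 0.2424^2 = 0.202347
P(M+6) = 4 × 0.7576^1 × 0.2424^3 = 0.043162
P(M+8) = 0.2424^4 = 0.003452
The M+2 peak is largest (0.421612); scaling to 100 gives 78.1 : 100.0 : 48.0 : 10.2 : 0.8.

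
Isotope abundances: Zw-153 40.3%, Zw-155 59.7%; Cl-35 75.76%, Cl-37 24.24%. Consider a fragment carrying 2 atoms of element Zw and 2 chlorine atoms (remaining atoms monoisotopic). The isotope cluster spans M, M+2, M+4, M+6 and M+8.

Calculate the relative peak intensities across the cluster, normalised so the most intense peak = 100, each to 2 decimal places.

23.85 : 85.93 : 100.00 : 40.73 : 5.36

Element Zw pattern (n=2): 0.162409 : 0.481182 : 0.356409
Chlorine pattern (n=2): 0.57395776 : 0.36728448 : 0.05875776
Convolve the two distributions (both contribute in 2-u steps):
  M: 0.162409×0.57395776 = 0.093216
  M+2: 0.162409×0.36728448 + 0.481182×0.57395776 = 0.335828
  M+4: 0.162409×0.05875776 + 0.481182×0.36728448 + 0.356409×0.57395776 = 0.390837
  M+6: 0.481182×0.05875776 + 0.356409×0.36728448 = 0.159177
  M+8: 0.356409×0.05875776 = 0.020942
Scale to base peak (0.390837) = 100: 23.85 : 85.93 : 100.00 : 40.73 : 5.36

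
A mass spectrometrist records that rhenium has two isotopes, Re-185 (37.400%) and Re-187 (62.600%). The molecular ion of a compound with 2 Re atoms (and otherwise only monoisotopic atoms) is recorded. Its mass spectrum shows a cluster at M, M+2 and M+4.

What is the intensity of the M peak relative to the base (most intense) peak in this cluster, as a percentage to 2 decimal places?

29.87%

Binomial terms of (0.37400 + 0.62600)^2: M 0.1399, M+2 0.4682, M+4 0.3919 → M+2 is the base peak.
P(M+2) = C(2,1) × 0.37400^1 × 0.62600^1 = 2 × 0.3740 × 0.6260 = 0.468248 (base)
P(M) = C(2,0) × 0.37400^2 × 0.62600^0 = 1 × 0.139876 × 1.0000 = 0.139876
Relative intensity = 0.139876 / 0.468248 × 100 = 29.87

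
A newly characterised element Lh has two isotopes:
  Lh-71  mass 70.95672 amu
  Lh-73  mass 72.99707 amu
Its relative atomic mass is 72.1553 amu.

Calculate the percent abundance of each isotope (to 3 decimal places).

Lh-71: 41.256%, Lh-73: 58.744%

Writing the weighted mean with unknown fraction x of Lh-71:
70.95672·x + 72.99707·(1 − x) = 72.1553
(70.95672 − 72.99707)·x = 72.1553 − 72.99707
x = -0.84177 / -2.04035 = 0.41256 → 41.256% Lh-71, 58.744% Lh-73.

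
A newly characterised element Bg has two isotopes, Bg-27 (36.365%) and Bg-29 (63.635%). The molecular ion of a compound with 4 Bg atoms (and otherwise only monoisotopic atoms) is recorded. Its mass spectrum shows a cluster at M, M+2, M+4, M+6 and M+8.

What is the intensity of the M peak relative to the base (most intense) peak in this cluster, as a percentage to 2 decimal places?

Binomial terms of (0.36365 + 0.63635)^4: M 0.0175, M+2 0.1224, M+4 0.3213, M+6 0.3748, M+8 0.1640 → M+6 is the base peak.
P(M+6) = C(4,3) × 0.36365^1 × 0.63635^3 = 4 × 0.36365 × 0.25768441 = 0.374828 (base)
P(M) = C(4,0) × 0.36365^4 × 0.63635^0 = 1 × 0.01748777 × 1.0000 = 0.017488
Relative intensity = 0.017488 / 0.374828 × 100 = 4.67

4.67%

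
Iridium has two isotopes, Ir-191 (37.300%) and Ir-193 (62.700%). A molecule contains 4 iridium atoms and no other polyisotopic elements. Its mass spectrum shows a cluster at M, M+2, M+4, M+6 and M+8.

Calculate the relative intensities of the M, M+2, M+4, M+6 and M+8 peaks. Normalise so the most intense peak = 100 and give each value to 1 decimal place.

5.3 : 35.4 : 89.2 : 100.0 : 42.0

The 4 Ir atoms are independent, so intensities follow the terms of (0.37300 + 0.62700)^4.
P(M) = 0.37300^4 = 0.019357
P(M+2) = 4 × 0.37300^3 × 0.62700^1 = 0.130153
P(M+4) = 6 × 0.37300^2 × 0.62700^2 = 0.328174
P(M+6) = 4 × 0.37300^1 × 0.62700^3 = 0.367766
P(M+8) = 0.62700^4 = 0.154550
The M+6 peak is largest (0.367766); scaling to 100 gives 5.3 : 35.4 : 89.2 : 100.0 : 42.0.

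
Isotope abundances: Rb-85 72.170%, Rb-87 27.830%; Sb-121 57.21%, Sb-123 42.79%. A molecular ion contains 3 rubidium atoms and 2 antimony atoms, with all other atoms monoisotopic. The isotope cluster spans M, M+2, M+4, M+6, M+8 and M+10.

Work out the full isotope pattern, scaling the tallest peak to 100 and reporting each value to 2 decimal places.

Rubidium pattern (n=3): 0.37589809 : 0.43485841 : 0.16768892 : 0.02155458
Antimony pattern (n=2): 0.32729841 : 0.48960318 : 0.18309841
Convolve the two distributions (both contribute in 2-u steps):
  M: 0.37589809×0.32729841 = 0.123031
  M+2: 0.37589809×0.48960318 + 0.43485841×0.32729841 = 0.326369
  M+4: 0.37589809×0.18309841 + 0.43485841×0.48960318 + 0.16768892×0.32729841 = 0.336619
  M+6: 0.43485841×0.18309841 + 0.16768892×0.48960318 + 0.02155458×0.32729841 = 0.168778
  M+8: 0.16768892×0.18309841 + 0.02155458×0.48960318 = 0.041257
  M+10: 0.02155458×0.18309841 = 0.003947
Scale to base peak (0.336619) = 100: 36.55 : 96.96 : 100.00 : 50.14 : 12.26 : 1.17

36.55 : 96.96 : 100.00 : 50.14 : 12.26 : 1.17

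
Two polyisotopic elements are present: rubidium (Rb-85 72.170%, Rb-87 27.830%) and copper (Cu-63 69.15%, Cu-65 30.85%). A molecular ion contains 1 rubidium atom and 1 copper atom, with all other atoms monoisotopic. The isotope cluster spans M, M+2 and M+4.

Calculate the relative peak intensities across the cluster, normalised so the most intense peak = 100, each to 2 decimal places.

Rubidium pattern (n=1): 0.7217 : 0.2783
Copper pattern (n=1): 0.6915 : 0.3085
Convolve the two distributions (both contribute in 2-u steps):
  M: 0.7217×0.6915 = 0.499056
  M+2: 0.7217×0.3085 + 0.2783×0.6915 = 0.415089
  M+4: 0.2783×0.3085 = 0.085856
Scale to base peak (0.499056) = 100: 100.00 : 83.17 : 17.20

100.00 : 83.17 : 17.20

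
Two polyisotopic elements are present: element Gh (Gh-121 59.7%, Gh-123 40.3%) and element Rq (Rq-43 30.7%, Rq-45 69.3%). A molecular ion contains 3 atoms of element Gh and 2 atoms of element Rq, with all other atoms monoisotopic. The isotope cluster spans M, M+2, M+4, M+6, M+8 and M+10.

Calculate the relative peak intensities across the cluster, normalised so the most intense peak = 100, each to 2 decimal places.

Element Gh pattern (n=3): 0.21277617 : 0.43089848 : 0.29087452 : 0.06545083
Element Rq pattern (n=2): 0.094249 : 0.425502 : 0.480249
Convolve the two distributions (both contribute in 2-u steps):
  M: 0.21277617×0.094249 = 0.020054
  M+2: 0.21277617×0.425502 + 0.43089848×0.094249 = 0.131148
  M+4: 0.21277617×0.480249 + 0.43089848×0.425502 + 0.29087452×0.094249 = 0.312948
  M+6: 0.43089848×0.480249 + 0.29087452×0.425502 + 0.06545083×0.094249 = 0.336875
  M+8: 0.29087452×0.480249 + 0.06545083×0.425502 = 0.167542
  M+10: 0.06545083×0.480249 = 0.031433
Scale to base peak (0.336875) = 100: 5.95 : 38.93 : 92.90 : 100.00 : 49.73 : 9.33

5.95 : 38.93 : 92.90 : 100.00 : 49.73 : 9.33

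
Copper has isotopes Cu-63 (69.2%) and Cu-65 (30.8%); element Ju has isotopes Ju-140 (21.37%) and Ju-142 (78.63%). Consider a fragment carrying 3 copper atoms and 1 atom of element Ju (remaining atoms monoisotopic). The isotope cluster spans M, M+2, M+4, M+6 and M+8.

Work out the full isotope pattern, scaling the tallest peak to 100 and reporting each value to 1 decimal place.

Copper pattern (n=3): 0.33137389 : 0.44247034 : 0.19693766 : 0.02921811
Element Ju pattern (n=1): 0.2137 : 0.7863
Convolve the two distributions (both contribute in 2-u steps):
  M: 0.33137389×0.2137 = 0.070815
  M+2: 0.33137389×0.7863 + 0.44247034×0.2137 = 0.355115
  M+4: 0.44247034×0.7863 + 0.19693766×0.2137 = 0.390000
  M+6: 0.19693766×0.7863 + 0.02921811×0.2137 = 0.161096
  M+8: 0.02921811×0.7863 = 0.022974
Scale to base peak (0.390000) = 100: 18.2 : 91.1 : 100.0 : 41.3 : 5.9

18.2 : 91.1 : 100.0 : 41.3 : 5.9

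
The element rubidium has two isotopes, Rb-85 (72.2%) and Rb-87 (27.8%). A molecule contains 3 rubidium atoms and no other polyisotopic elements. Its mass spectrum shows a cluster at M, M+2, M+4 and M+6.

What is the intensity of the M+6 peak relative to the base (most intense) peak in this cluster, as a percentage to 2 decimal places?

4.94%

(0.722 + 0.278)^3 gives M 0.3764, M+2 0.4348, M+4 0.1674, M+6 0.0215; the largest is M+2.
P(M+2) = C(3,1) × 0.722^2 × 0.278^1 = 3 × 0.521284 × 0.2780 = 0.434751 (base)
P(M+6) = C(3,3) × 0.722^0 × 0.278^3 = 1 × 1.0000 × 0.02148495 = 0.021485
Relative intensity = 0.021485 / 0.434751 × 100 = 4.94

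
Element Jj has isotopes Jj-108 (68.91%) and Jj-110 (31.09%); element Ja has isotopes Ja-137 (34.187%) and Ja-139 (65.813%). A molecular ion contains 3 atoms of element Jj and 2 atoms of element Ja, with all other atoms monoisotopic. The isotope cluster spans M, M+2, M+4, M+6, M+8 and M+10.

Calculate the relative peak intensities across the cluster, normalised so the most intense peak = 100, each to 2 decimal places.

Element Jj pattern (n=3): 0.32722521 : 0.44290081 : 0.19982276 : 0.03005122
Element Ja pattern (n=2): 0.1168751 : 0.44998981 : 0.4331351
Convolve the two distributions (both contribute in 2-u steps):
  M: 0.32722521×0.1168751 = 0.038244
  M+2: 0.32722521×0.44998981 + 0.44290081×0.1168751 = 0.199012
  M+4: 0.32722521×0.4331351 + 0.44290081×0.44998981 + 0.19982276×0.1168751 = 0.364388
  M+6: 0.44290081×0.4331351 + 0.19982276×0.44998981 + 0.03005122×0.1168751 = 0.285266
  M+8: 0.19982276×0.4331351 + 0.03005122×0.44998981 = 0.100073
  M+10: 0.03005122×0.4331351 = 0.013016
Scale to base peak (0.364388) = 100: 10.50 : 54.62 : 100.00 : 78.29 : 27.46 : 3.57

10.50 : 54.62 : 100.00 : 78.29 : 27.46 : 3.57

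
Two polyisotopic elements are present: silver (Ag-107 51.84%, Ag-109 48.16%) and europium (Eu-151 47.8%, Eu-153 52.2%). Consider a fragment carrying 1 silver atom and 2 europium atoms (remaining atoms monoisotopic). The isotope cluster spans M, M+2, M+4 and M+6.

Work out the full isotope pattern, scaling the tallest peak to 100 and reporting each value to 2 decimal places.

Silver pattern (n=1): 0.5184 : 0.4816
Europium pattern (n=2): 0.228484 : 0.499032 : 0.272484
Convolve the two distributions (both contribute in 2-u steps):
  M: 0.5184×0.228484 = 0.118446
  M+2: 0.5184×0.499032 + 0.4816×0.228484 = 0.368736
  M+4: 0.5184×0.272484 + 0.4816×0.499032 = 0.381590
  M+6: 0.4816×0.272484 = 0.131228
Scale to base peak (0.381590) = 100: 31.04 : 96.63 : 100.00 : 34.39

31.04 : 96.63 : 100.00 : 34.39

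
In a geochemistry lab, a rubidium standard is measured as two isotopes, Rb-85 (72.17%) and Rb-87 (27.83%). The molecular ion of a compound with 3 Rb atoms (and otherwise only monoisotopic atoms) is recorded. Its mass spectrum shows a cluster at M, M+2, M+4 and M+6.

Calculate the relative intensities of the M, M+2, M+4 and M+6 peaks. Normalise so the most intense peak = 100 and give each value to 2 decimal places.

The 3 Rb atoms are independent, so intensities follow the terms of (0.7217 + 0.2783)^3.
P(M) = 0.7217^3 = 0.375898
P(M+2) = 3 × 0.7217^2 × 0.2783^1 = 0.434858
P(M+4) = 3 × 0.7217^1 × 0.2783^2 = 0.167689
P(M+6) = 0.2783^3 = 0.021555
The M+2 peak is largest (0.434858); scaling to 100 gives 86.44 : 100.00 : 38.56 : 4.96.

86.44 : 100.00 : 38.56 : 4.96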